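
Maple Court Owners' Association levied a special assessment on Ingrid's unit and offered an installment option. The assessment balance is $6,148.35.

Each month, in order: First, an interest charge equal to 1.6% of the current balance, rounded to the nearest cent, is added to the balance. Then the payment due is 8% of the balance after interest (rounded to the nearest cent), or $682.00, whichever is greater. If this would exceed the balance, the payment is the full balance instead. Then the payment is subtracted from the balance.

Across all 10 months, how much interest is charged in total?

$545.11

Month 1: $6,148.35 +$98.37 interest = $6,246.72; pay $682.00 → $5,564.72
Month 2: $5,564.72 +$89.04 interest = $5,653.76; pay $682.00 → $4,971.76
Month 3: $4,971.76 +$79.55 interest = $5,051.31; pay $682.00 → $4,369.31
Month 4: $4,369.31 +$69.91 interest = $4,439.22; pay $682.00 → $3,757.22
Month 5: $3,757.22 +$60.12 interest = $3,817.34; pay $682.00 → $3,135.34
Month 6: $3,135.34 +$50.17 interest = $3,185.51; pay $682.00 → $2,503.51
Month 7: $2,503.51 +$40.06 interest = $2,543.57; pay $682.00 → $1,861.57
Month 8: $1,861.57 +$29.79 interest = $1,891.36; pay $682.00 → $1,209.36
Month 9: $1,209.36 +$19.35 interest = $1,228.71; pay $682.00 → $546.71
Month 10: $546.71 +$8.75 interest = $555.46; pay $555.46 → $0.00
Total interest: $98.37 + $89.04 + $79.55 + $69.91 + $60.12 + $50.17 + $40.06 + $29.79 + $19.35 + $8.75 = $545.11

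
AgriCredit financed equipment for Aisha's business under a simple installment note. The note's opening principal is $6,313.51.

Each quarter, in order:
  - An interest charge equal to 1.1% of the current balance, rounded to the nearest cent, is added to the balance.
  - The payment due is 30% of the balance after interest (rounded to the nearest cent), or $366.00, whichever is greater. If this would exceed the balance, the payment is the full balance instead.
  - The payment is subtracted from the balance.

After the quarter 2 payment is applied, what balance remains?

$3,162.05

Quarter 1: opening $6,313.51; interest $69.45 → $6,382.96; payment $1,914.89; balance $4,468.07
Quarter 2: opening $4,468.07; interest $49.15 → $4,517.22; payment $1,355.17; balance $3,162.05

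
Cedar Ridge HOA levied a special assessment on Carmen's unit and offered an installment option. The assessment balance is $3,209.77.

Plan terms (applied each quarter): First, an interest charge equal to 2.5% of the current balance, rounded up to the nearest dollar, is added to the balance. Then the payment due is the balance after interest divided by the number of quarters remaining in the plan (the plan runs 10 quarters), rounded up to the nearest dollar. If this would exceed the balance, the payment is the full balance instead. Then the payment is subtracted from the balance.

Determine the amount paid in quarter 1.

Quarter 1: opening $3,209.77; interest $81.00 → $3,290.77; payment $330.00; balance $2,960.77

$330.00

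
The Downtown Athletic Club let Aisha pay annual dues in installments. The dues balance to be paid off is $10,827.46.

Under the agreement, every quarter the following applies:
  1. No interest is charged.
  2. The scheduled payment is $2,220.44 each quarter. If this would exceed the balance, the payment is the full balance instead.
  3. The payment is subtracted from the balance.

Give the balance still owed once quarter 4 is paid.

# | Opening | Payment | End bal
1 | $10,827.46 | $2,220.44 | $8,607.02
2 | $8,607.02 | $2,220.44 | $6,386.58
3 | $6,386.58 | $2,220.44 | $4,166.14
4 | $4,166.14 | $2,220.44 | $1,945.70

$1,945.70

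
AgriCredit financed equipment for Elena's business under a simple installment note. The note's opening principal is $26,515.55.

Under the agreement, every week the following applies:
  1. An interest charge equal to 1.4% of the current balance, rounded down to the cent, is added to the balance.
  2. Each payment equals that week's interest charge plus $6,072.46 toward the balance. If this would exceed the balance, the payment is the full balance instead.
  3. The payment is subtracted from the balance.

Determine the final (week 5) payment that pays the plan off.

Week 1: $26,515.55 +$371.21 interest = $26,886.76; pay $6,443.67 → $20,443.09
Week 2: $20,443.09 +$286.20 interest = $20,729.29; pay $6,358.66 → $14,370.63
Week 3: $14,370.63 +$201.18 interest = $14,571.81; pay $6,273.64 → $8,298.17
Week 4: $8,298.17 +$116.17 interest = $8,414.34; pay $6,188.63 → $2,225.71
Week 5: $2,225.71 +$31.15 interest = $2,256.86; pay $2,256.86 → $0.00

$2,256.86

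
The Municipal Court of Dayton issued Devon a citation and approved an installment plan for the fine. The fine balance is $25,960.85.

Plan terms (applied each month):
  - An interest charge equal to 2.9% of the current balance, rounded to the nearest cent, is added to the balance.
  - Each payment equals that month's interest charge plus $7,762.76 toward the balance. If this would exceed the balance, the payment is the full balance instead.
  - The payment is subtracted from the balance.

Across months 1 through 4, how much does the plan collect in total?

$27,621.57

# | Opening | Interest | Payment | End bal
1 | $25,960.85 | $752.86 | $8,515.62 | $18,198.09
2 | $18,198.09 | $527.74 | $8,290.50 | $10,435.33
3 | $10,435.33 | $302.62 | $8,065.38 | $2,672.57
4 | $2,672.57 | $77.50 | $2,750.07 | $0.00
Total paid: $27,621.57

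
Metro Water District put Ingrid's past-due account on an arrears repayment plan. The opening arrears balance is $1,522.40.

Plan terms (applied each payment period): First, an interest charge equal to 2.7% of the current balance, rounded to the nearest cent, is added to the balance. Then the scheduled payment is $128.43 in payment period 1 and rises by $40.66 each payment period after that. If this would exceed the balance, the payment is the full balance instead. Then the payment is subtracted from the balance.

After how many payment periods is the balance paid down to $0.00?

7

Payment period 1: opening $1,522.40; interest $41.10 → $1,563.50; payment $128.43; balance $1,435.07
Payment period 2: opening $1,435.07; interest $38.75 → $1,473.82; payment $169.09; balance $1,304.73
Payment period 3: opening $1,304.73; interest $35.23 → $1,339.96; payment $209.75; balance $1,130.21
Payment period 4: opening $1,130.21; interest $30.52 → $1,160.73; payment $250.41; balance $910.32
Payment period 5: opening $910.32; interest $24.58 → $934.90; payment $291.07; balance $643.83
Payment period 6: opening $643.83; interest $17.38 → $661.21; payment $331.73; balance $329.48
Payment period 7: opening $329.48; interest $8.90 → $338.38; payment $338.38; balance $0.00
Balance reaches $0.00 in payment period 7.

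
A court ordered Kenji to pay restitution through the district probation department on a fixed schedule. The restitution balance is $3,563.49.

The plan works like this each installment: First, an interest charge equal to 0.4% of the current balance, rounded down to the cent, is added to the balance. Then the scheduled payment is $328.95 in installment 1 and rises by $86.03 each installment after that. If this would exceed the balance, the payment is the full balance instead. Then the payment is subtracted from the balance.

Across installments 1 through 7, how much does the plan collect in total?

Installment 1: opening $3,563.49; interest $14.25 → $3,577.74; payment $328.95; balance $3,248.79
Installment 2: opening $3,248.79; interest $12.99 → $3,261.78; payment $414.98; balance $2,846.80
Installment 3: opening $2,846.80; interest $11.38 → $2,858.18; payment $501.01; balance $2,357.17
Installment 4: opening $2,357.17; interest $9.42 → $2,366.59; payment $587.04; balance $1,779.55
Installment 5: opening $1,779.55; interest $7.11 → $1,786.66; payment $673.07; balance $1,113.59
Installment 6: opening $1,113.59; interest $4.45 → $1,118.04; payment $759.10; balance $358.94
Installment 7: opening $358.94; interest $1.43 → $360.37; payment $360.37; balance $0.00
Total paid: $3,624.52

$3,624.52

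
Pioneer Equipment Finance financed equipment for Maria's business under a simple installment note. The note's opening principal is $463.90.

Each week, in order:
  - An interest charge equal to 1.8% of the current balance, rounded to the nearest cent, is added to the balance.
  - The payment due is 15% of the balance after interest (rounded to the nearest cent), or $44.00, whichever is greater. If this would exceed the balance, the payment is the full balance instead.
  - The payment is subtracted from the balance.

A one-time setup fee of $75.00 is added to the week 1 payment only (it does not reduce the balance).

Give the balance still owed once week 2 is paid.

# | Opening | Interest | Payment | Fee | End bal
1 | $463.90 | $8.35 | $70.84 | $75.00 | $401.41
2 | $401.41 | $7.23 | $61.30 | — | $347.34

$347.34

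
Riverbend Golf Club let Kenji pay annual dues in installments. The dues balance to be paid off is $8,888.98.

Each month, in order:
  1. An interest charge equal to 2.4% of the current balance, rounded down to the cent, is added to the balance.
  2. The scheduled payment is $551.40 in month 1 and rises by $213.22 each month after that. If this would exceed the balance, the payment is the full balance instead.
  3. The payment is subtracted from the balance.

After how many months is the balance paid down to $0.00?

8

Month 1: $8,888.98 +$213.33 interest = $9,102.31; pay $551.40 → $8,550.91
Month 2: $8,550.91 +$205.22 interest = $8,756.13; pay $764.62 → $7,991.51
Month 3: $7,991.51 +$191.79 interest = $8,183.30; pay $977.84 → $7,205.46
Month 4: $7,205.46 +$172.93 interest = $7,378.39; pay $1,191.06 → $6,187.33
Month 5: $6,187.33 +$148.49 interest = $6,335.82; pay $1,404.28 → $4,931.54
Month 6: $4,931.54 +$118.35 interest = $5,049.89; pay $1,617.50 → $3,432.39
Month 7: $3,432.39 +$82.37 interest = $3,514.76; pay $1,830.72 → $1,684.04
Month 8: $1,684.04 +$40.41 interest = $1,724.45; pay $1,724.45 → $0.00
Balance reaches $0.00 in month 8.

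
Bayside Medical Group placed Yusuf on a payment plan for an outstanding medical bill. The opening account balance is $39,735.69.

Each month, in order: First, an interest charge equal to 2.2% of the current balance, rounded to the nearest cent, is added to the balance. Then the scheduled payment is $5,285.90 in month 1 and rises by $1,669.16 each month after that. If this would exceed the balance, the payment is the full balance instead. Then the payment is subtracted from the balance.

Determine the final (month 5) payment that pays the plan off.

$11,584.63

Month 1: opening $39,735.69; interest $874.19 → $40,609.88; payment $5,285.90; balance $35,323.98
Month 2: opening $35,323.98; interest $777.13 → $36,101.11; payment $6,955.06; balance $29,146.05
Month 3: opening $29,146.05; interest $641.21 → $29,787.26; payment $8,624.22; balance $21,163.04
Month 4: opening $21,163.04; interest $465.59 → $21,628.63; payment $10,293.38; balance $11,335.25
Month 5: opening $11,335.25; interest $249.38 → $11,584.63; payment $11,584.63; balance $0.00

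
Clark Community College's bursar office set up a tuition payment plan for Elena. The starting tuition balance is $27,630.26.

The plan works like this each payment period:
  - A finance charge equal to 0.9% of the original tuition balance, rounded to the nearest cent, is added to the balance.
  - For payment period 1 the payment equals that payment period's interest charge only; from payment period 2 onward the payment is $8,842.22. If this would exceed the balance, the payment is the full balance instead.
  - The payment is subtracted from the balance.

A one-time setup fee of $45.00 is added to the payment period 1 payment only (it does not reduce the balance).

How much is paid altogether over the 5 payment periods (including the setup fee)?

$28,918.61

Payment period 1: opening $27,630.26; interest $248.67 → $27,878.93; payment $248.67 (+ $45.00 fee); balance $27,630.26
Payment period 2: opening $27,630.26; interest $248.67 → $27,878.93; payment $8,842.22; balance $19,036.71
Payment period 3: opening $19,036.71; interest $248.67 → $19,285.38; payment $8,842.22; balance $10,443.16
Payment period 4: opening $10,443.16; interest $248.67 → $10,691.83; payment $8,842.22; balance $1,849.61
Payment period 5: opening $1,849.61; interest $248.67 → $2,098.28; payment $2,098.28; balance $0.00
Total paid: $28,918.61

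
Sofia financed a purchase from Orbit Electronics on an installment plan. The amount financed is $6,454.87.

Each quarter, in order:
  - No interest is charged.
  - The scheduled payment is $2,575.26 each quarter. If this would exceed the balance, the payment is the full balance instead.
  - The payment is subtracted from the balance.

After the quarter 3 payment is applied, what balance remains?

# | Opening | Payment | End bal
1 | $6,454.87 | $2,575.26 | $3,879.61
2 | $3,879.61 | $2,575.26 | $1,304.35
3 | $1,304.35 | $1,304.35 | $0.00

$0.00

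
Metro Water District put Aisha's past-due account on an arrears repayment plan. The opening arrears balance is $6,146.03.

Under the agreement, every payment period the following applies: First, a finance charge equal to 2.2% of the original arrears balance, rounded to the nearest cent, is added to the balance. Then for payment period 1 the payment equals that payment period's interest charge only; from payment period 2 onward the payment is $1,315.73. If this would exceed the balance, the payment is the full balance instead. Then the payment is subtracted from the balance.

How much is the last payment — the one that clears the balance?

$378.64

# | Opening | Interest | Payment | End bal
1 | $6,146.03 | $135.21 | $135.21 | $6,146.03
2 | $6,146.03 | $135.21 | $1,315.73 | $4,965.51
3 | $4,965.51 | $135.21 | $1,315.73 | $3,784.99
4 | $3,784.99 | $135.21 | $1,315.73 | $2,604.47
5 | $2,604.47 | $135.21 | $1,315.73 | $1,423.95
6 | $1,423.95 | $135.21 | $1,315.73 | $243.43
7 | $243.43 | $135.21 | $378.64 | $0.00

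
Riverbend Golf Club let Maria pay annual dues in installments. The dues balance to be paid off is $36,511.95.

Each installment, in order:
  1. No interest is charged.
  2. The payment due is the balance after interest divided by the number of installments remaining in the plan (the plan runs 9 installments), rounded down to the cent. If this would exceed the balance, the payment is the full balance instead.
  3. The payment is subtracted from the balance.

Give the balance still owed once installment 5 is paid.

Installment 1: opening $36,511.95; payment $4,056.88; balance $32,455.07
Installment 2: opening $32,455.07; payment $4,056.88; balance $28,398.19
Installment 3: opening $28,398.19; payment $4,056.88; balance $24,341.31
Installment 4: opening $24,341.31; payment $4,056.88; balance $20,284.43
Installment 5: opening $20,284.43; payment $4,056.88; balance $16,227.55

$16,227.55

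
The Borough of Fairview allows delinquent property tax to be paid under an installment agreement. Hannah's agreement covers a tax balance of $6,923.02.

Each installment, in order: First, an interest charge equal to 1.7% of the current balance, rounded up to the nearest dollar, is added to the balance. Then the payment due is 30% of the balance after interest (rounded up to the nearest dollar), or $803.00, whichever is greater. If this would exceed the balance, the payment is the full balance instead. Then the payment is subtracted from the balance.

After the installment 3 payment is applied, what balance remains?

Installment 1: opening $6,923.02; interest $118.00 → $7,041.02; payment $2,113.00; balance $4,928.02
Installment 2: opening $4,928.02; interest $84.00 → $5,012.02; payment $1,504.00; balance $3,508.02
Installment 3: opening $3,508.02; interest $60.00 → $3,568.02; payment $1,071.00; balance $2,497.02

$2,497.02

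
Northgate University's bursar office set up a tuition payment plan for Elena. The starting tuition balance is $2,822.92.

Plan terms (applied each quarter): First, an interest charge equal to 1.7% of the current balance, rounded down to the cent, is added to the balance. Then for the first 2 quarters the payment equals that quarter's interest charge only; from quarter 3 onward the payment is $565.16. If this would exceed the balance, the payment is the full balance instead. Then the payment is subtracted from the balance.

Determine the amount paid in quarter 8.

$150.11

Quarter 1: opening $2,822.92; interest $47.98 → $2,870.90; payment $47.98; balance $2,822.92
Quarter 2: opening $2,822.92; interest $47.98 → $2,870.90; payment $47.98; balance $2,822.92
Quarter 3: opening $2,822.92; interest $47.98 → $2,870.90; payment $565.16; balance $2,305.74
Quarter 4: opening $2,305.74; interest $39.19 → $2,344.93; payment $565.16; balance $1,779.77
Quarter 5: opening $1,779.77; interest $30.25 → $1,810.02; payment $565.16; balance $1,244.86
Quarter 6: opening $1,244.86; interest $21.16 → $1,266.02; payment $565.16; balance $700.86
Quarter 7: opening $700.86; interest $11.91 → $712.77; payment $565.16; balance $147.61
Quarter 8: opening $147.61; interest $2.50 → $150.11; payment $150.11; balance $0.00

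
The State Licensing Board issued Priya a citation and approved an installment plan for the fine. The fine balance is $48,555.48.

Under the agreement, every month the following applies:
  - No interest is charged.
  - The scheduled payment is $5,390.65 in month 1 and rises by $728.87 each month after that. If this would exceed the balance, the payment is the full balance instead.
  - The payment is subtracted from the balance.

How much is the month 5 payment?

Month 1: opening $48,555.48; payment $5,390.65; balance $43,164.83
Month 2: opening $43,164.83; payment $6,119.52; balance $37,045.31
Month 3: opening $37,045.31; payment $6,848.39; balance $30,196.92
Month 4: opening $30,196.92; payment $7,577.26; balance $22,619.66
Month 5: opening $22,619.66; payment $8,306.13; balance $14,313.53

$8,306.13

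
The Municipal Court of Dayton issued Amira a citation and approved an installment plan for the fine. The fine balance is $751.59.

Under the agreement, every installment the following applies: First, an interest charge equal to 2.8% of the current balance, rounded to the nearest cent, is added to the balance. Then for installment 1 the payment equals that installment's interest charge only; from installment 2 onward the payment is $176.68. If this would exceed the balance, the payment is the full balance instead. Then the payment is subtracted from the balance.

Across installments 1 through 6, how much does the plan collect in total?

$833.04

Installment 1: $751.59 +$21.04 interest = $772.63; pay $21.04 → $751.59
Installment 2: $751.59 +$21.04 interest = $772.63; pay $176.68 → $595.95
Installment 3: $595.95 +$16.69 interest = $612.64; pay $176.68 → $435.96
Installment 4: $435.96 +$12.21 interest = $448.17; pay $176.68 → $271.49
Installment 5: $271.49 +$7.60 interest = $279.09; pay $176.68 → $102.41
Installment 6: $102.41 +$2.87 interest = $105.28; pay $105.28 → $0.00
Total paid: $833.04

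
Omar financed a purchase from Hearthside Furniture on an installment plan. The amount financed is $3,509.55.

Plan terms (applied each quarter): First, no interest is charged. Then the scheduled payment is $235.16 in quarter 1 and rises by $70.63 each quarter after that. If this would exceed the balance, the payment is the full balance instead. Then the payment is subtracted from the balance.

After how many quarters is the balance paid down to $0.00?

8

# | Opening | Payment | End bal
1 | $3,509.55 | $235.16 | $3,274.39
2 | $3,274.39 | $305.79 | $2,968.60
3 | $2,968.60 | $376.42 | $2,592.18
4 | $2,592.18 | $447.05 | $2,145.13
5 | $2,145.13 | $517.68 | $1,627.45
6 | $1,627.45 | $588.31 | $1,039.14
7 | $1,039.14 | $658.94 | $380.20
8 | $380.20 | $380.20 | $0.00
Balance reaches $0.00 in quarter 8.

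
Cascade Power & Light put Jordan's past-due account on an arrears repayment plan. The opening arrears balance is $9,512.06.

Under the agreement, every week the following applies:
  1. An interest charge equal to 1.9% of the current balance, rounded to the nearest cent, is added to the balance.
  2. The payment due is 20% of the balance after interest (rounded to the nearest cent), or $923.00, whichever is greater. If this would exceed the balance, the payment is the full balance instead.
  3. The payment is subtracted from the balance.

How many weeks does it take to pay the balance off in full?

Week 1: opening $9,512.06; interest $180.73 → $9,692.79; payment $1,938.56; balance $7,754.23
Week 2: opening $7,754.23; interest $147.33 → $7,901.56; payment $1,580.31; balance $6,321.25
Week 3: opening $6,321.25; interest $120.10 → $6,441.35; payment $1,288.27; balance $5,153.08
Week 4: opening $5,153.08; interest $97.91 → $5,250.99; payment $1,050.20; balance $4,200.79
Week 5: opening $4,200.79; interest $79.82 → $4,280.61; payment $923.00; balance $3,357.61
Week 6: opening $3,357.61; interest $63.79 → $3,421.40; payment $923.00; balance $2,498.40
Week 7: opening $2,498.40; interest $47.47 → $2,545.87; payment $923.00; balance $1,622.87
Week 8: opening $1,622.87; interest $30.83 → $1,653.70; payment $923.00; balance $730.70
Week 9: opening $730.70; interest $13.88 → $744.58; payment $744.58; balance $0.00
Balance reaches $0.00 in week 9.

9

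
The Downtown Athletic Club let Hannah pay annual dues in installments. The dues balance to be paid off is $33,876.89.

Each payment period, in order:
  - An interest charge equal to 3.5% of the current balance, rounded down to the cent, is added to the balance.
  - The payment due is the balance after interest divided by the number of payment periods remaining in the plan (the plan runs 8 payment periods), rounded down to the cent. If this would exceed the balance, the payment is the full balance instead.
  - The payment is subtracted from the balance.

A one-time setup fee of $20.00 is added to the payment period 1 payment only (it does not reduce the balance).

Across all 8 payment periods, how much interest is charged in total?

# | Opening | Interest | Payment | Fee | End bal
1 | $33,876.89 | $1,185.69 | $4,382.82 | $20.00 | $30,679.76
2 | $30,679.76 | $1,073.79 | $4,536.22 | — | $27,217.33
3 | $27,217.33 | $952.60 | $4,694.98 | — | $23,474.95
4 | $23,474.95 | $821.62 | $4,859.31 | — | $19,437.26
5 | $19,437.26 | $680.30 | $5,029.39 | — | $15,088.17
6 | $15,088.17 | $528.08 | $5,205.41 | — | $10,410.84
7 | $10,410.84 | $364.37 | $5,387.60 | — | $5,387.61
8 | $5,387.61 | $188.56 | $5,576.17 | — | $0.00
Total interest: $1,185.69 + $1,073.79 + $952.60 + $821.62 + $680.30 + $528.08 + $364.37 + $188.56 = $5,795.01

$5,795.01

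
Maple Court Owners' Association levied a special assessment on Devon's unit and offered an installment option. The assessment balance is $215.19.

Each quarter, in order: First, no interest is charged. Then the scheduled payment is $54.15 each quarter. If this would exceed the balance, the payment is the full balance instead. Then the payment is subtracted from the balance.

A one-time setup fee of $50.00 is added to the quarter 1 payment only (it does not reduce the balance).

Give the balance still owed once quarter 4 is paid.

Quarter 1: opening $215.19; payment $54.15 (+ $50.00 fee); balance $161.04
Quarter 2: opening $161.04; payment $54.15; balance $106.89
Quarter 3: opening $106.89; payment $54.15; balance $52.74
Quarter 4: opening $52.74; payment $52.74; balance $0.00

$0.00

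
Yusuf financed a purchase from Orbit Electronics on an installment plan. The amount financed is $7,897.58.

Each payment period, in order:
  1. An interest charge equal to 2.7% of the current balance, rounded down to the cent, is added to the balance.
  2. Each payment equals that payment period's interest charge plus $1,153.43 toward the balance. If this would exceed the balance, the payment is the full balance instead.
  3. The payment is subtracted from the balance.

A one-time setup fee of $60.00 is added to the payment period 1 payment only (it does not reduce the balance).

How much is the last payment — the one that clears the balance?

Payment period 1: $7,897.58 +$213.23 interest = $8,110.81; pay $1,366.66 (+ $60.00 fee) → $6,744.15
Payment period 2: $6,744.15 +$182.09 interest = $6,926.24; pay $1,335.52 → $5,590.72
Payment period 3: $5,590.72 +$150.94 interest = $5,741.66; pay $1,304.37 → $4,437.29
Payment period 4: $4,437.29 +$119.80 interest = $4,557.09; pay $1,273.23 → $3,283.86
Payment period 5: $3,283.86 +$88.66 interest = $3,372.52; pay $1,242.09 → $2,130.43
Payment period 6: $2,130.43 +$57.52 interest = $2,187.95; pay $1,210.95 → $977.00
Payment period 7: $977.00 +$26.37 interest = $1,003.37; pay $1,003.37 → $0.00

$1,003.37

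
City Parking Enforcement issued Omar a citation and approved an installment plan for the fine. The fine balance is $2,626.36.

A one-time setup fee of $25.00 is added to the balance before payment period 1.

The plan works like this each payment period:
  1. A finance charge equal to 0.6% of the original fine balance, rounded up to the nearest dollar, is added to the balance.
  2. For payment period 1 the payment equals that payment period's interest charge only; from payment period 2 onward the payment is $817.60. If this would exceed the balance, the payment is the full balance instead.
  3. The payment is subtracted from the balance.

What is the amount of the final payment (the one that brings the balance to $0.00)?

$262.56

# | Opening | Interest | Payment | End bal
1 | $2,651.36 | $16.00 | $16.00 | $2,651.36
2 | $2,651.36 | $16.00 | $817.60 | $1,849.76
3 | $1,849.76 | $16.00 | $817.60 | $1,048.16
4 | $1,048.16 | $16.00 | $817.60 | $246.56
5 | $246.56 | $16.00 | $262.56 | $0.00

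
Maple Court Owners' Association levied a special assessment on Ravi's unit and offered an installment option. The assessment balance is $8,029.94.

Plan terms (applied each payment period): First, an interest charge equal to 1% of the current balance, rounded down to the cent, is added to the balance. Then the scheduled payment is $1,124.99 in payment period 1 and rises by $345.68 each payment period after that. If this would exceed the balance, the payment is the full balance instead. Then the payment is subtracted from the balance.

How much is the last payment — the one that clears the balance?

Payment period 1: opening $8,029.94; interest $80.29 → $8,110.23; payment $1,124.99; balance $6,985.24
Payment period 2: opening $6,985.24; interest $69.85 → $7,055.09; payment $1,470.67; balance $5,584.42
Payment period 3: opening $5,584.42; interest $55.84 → $5,640.26; payment $1,816.35; balance $3,823.91
Payment period 4: opening $3,823.91; interest $38.23 → $3,862.14; payment $2,162.03; balance $1,700.11
Payment period 5: opening $1,700.11; interest $17.00 → $1,717.11; payment $1,717.11; balance $0.00

$1,717.11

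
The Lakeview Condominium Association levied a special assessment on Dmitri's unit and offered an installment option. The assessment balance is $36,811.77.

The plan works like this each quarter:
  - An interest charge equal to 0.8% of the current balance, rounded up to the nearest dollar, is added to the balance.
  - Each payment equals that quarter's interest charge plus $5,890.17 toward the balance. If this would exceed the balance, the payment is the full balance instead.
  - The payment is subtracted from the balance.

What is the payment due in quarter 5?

$5,997.17

Quarter 1: opening $36,811.77; interest $295.00 → $37,106.77; payment $6,185.17; balance $30,921.60
Quarter 2: opening $30,921.60; interest $248.00 → $31,169.60; payment $6,138.17; balance $25,031.43
Quarter 3: opening $25,031.43; interest $201.00 → $25,232.43; payment $6,091.17; balance $19,141.26
Quarter 4: opening $19,141.26; interest $154.00 → $19,295.26; payment $6,044.17; balance $13,251.09
Quarter 5: opening $13,251.09; interest $107.00 → $13,358.09; payment $5,997.17; balance $7,360.92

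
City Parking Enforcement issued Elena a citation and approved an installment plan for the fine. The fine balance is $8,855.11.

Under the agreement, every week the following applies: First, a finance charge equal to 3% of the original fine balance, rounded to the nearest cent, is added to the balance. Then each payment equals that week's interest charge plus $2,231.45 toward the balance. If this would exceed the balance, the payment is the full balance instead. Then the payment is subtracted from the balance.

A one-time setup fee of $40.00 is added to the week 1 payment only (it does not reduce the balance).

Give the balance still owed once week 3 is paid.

Week 1: opening $8,855.11; interest $265.65 → $9,120.76; payment $2,497.10 (+ $40.00 fee); balance $6,623.66
Week 2: opening $6,623.66; interest $265.65 → $6,889.31; payment $2,497.10; balance $4,392.21
Week 3: opening $4,392.21; interest $265.65 → $4,657.86; payment $2,497.10; balance $2,160.76

$2,160.76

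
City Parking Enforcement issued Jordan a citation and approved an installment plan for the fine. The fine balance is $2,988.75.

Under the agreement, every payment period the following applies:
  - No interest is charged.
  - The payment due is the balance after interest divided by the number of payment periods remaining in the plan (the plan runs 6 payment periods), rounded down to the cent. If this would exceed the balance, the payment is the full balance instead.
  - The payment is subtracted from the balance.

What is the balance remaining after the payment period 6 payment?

$0.00

Payment period 1: opening $2,988.75; payment $498.12; balance $2,490.63
Payment period 2: opening $2,490.63; payment $498.12; balance $1,992.51
Payment period 3: opening $1,992.51; payment $498.12; balance $1,494.39
Payment period 4: opening $1,494.39; payment $498.13; balance $996.26
Payment period 5: opening $996.26; payment $498.13; balance $498.13
Payment period 6: opening $498.13; payment $498.13; balance $0.00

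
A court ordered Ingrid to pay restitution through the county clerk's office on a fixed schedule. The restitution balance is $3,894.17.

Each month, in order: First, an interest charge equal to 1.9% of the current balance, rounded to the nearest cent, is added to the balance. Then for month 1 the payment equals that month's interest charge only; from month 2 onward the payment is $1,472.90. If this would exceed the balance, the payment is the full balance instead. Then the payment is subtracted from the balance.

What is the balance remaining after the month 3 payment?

Month 1: $3,894.17 +$73.99 interest = $3,968.16; pay $73.99 → $3,894.17
Month 2: $3,894.17 +$73.99 interest = $3,968.16; pay $1,472.90 → $2,495.26
Month 3: $2,495.26 +$47.41 interest = $2,542.67; pay $1,472.90 → $1,069.77

$1,069.77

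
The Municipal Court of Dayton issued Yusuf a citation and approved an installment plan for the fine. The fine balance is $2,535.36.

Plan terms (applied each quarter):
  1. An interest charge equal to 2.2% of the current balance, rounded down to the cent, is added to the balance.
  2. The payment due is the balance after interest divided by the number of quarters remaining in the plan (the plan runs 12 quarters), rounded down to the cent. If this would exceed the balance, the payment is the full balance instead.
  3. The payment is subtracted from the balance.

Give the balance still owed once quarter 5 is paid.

$1,648.96

Quarter 1: opening $2,535.36; interest $55.77 → $2,591.13; payment $215.92; balance $2,375.21
Quarter 2: opening $2,375.21; interest $52.25 → $2,427.46; payment $220.67; balance $2,206.79
Quarter 3: opening $2,206.79; interest $48.54 → $2,255.33; payment $225.53; balance $2,029.80
Quarter 4: opening $2,029.80; interest $44.65 → $2,074.45; payment $230.49; balance $1,843.96
Quarter 5: opening $1,843.96; interest $40.56 → $1,884.52; payment $235.56; balance $1,648.96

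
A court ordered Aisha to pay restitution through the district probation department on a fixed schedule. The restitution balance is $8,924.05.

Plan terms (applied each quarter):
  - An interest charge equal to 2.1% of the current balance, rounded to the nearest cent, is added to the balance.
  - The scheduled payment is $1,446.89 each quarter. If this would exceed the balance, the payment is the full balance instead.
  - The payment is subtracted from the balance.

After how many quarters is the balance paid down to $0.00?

7

Quarter 1: $8,924.05 +$187.41 interest = $9,111.46; pay $1,446.89 → $7,664.57
Quarter 2: $7,664.57 +$160.96 interest = $7,825.53; pay $1,446.89 → $6,378.64
Quarter 3: $6,378.64 +$133.95 interest = $6,512.59; pay $1,446.89 → $5,065.70
Quarter 4: $5,065.70 +$106.38 interest = $5,172.08; pay $1,446.89 → $3,725.19
Quarter 5: $3,725.19 +$78.23 interest = $3,803.42; pay $1,446.89 → $2,356.53
Quarter 6: $2,356.53 +$49.49 interest = $2,406.02; pay $1,446.89 → $959.13
Quarter 7: $959.13 +$20.14 interest = $979.27; pay $979.27 → $0.00
Balance reaches $0.00 in quarter 7.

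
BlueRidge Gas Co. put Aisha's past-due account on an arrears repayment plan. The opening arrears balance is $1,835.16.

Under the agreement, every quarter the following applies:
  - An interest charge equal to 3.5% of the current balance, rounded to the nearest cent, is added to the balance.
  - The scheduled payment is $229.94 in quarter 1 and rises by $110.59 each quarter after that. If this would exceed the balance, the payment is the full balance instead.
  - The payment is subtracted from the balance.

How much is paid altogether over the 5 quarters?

$2,056.86

Quarter 1: opening $1,835.16; interest $64.23 → $1,899.39; payment $229.94; balance $1,669.45
Quarter 2: opening $1,669.45; interest $58.43 → $1,727.88; payment $340.53; balance $1,387.35
Quarter 3: opening $1,387.35; interest $48.56 → $1,435.91; payment $451.12; balance $984.79
Quarter 4: opening $984.79; interest $34.47 → $1,019.26; payment $561.71; balance $457.55
Quarter 5: opening $457.55; interest $16.01 → $473.56; payment $473.56; balance $0.00
Total paid: $2,056.86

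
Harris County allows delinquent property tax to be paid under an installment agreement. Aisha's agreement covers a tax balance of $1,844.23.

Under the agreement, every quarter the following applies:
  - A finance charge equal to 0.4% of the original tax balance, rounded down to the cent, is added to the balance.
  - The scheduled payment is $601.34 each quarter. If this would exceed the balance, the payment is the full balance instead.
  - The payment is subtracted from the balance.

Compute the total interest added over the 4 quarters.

Quarter 1: opening $1,844.23; interest $7.37 → $1,851.60; payment $601.34; balance $1,250.26
Quarter 2: opening $1,250.26; interest $7.37 → $1,257.63; payment $601.34; balance $656.29
Quarter 3: opening $656.29; interest $7.37 → $663.66; payment $601.34; balance $62.32
Quarter 4: opening $62.32; interest $7.37 → $69.69; payment $69.69; balance $0.00
Total interest: $7.37 + $7.37 + $7.37 + $7.37 = $29.48

$29.48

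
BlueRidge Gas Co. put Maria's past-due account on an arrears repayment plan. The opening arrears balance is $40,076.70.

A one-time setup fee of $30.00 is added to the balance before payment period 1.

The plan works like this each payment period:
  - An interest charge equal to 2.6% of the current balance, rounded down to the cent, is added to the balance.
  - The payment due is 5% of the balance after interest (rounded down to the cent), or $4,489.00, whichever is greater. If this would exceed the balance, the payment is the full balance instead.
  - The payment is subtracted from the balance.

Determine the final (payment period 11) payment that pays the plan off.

# | Opening | Interest | Payment | End bal
1 | $40,106.70 | $1,042.77 | $4,489.00 | $36,660.47
2 | $36,660.47 | $953.17 | $4,489.00 | $33,124.64
3 | $33,124.64 | $861.24 | $4,489.00 | $29,496.88
4 | $29,496.88 | $766.91 | $4,489.00 | $25,774.79
5 | $25,774.79 | $670.14 | $4,489.00 | $21,955.93
6 | $21,955.93 | $570.85 | $4,489.00 | $18,037.78
7 | $18,037.78 | $468.98 | $4,489.00 | $14,017.76
8 | $14,017.76 | $364.46 | $4,489.00 | $9,893.22
9 | $9,893.22 | $257.22 | $4,489.00 | $5,661.44
10 | $5,661.44 | $147.19 | $4,489.00 | $1,319.63
11 | $1,319.63 | $34.31 | $1,353.94 | $0.00

$1,353.94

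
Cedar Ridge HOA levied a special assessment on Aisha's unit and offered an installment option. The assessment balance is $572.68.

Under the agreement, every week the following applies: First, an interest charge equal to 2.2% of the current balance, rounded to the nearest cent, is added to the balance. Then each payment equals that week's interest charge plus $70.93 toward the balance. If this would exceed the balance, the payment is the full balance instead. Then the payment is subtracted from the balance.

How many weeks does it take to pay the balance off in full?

9

Week 1: $572.68 +$12.60 interest = $585.28; pay $83.53 → $501.75
Week 2: $501.75 +$11.04 interest = $512.79; pay $81.97 → $430.82
Week 3: $430.82 +$9.48 interest = $440.30; pay $80.41 → $359.89
Week 4: $359.89 +$7.92 interest = $367.81; pay $78.85 → $288.96
Week 5: $288.96 +$6.36 interest = $295.32; pay $77.29 → $218.03
Week 6: $218.03 +$4.80 interest = $222.83; pay $75.73 → $147.10
Week 7: $147.10 +$3.24 interest = $150.34; pay $74.17 → $76.17
Week 8: $76.17 +$1.68 interest = $77.85; pay $72.61 → $5.24
Week 9: $5.24 +$0.12 interest = $5.36; pay $5.36 → $0.00
Balance reaches $0.00 in week 9.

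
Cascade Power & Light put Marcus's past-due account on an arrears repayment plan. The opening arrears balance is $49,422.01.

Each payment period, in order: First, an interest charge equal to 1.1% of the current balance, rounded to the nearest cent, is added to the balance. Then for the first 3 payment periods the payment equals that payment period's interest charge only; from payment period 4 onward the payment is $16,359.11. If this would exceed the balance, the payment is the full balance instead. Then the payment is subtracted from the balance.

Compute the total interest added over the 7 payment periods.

Payment period 1: $49,422.01 +$543.64 interest = $49,965.65; pay $543.64 → $49,422.01
Payment period 2: $49,422.01 +$543.64 interest = $49,965.65; pay $543.64 → $49,422.01
Payment period 3: $49,422.01 +$543.64 interest = $49,965.65; pay $543.64 → $49,422.01
Payment period 4: $49,422.01 +$543.64 interest = $49,965.65; pay $16,359.11 → $33,606.54
Payment period 5: $33,606.54 +$369.67 interest = $33,976.21; pay $16,359.11 → $17,617.10
Payment period 6: $17,617.10 +$193.79 interest = $17,810.89; pay $16,359.11 → $1,451.78
Payment period 7: $1,451.78 +$15.97 interest = $1,467.75; pay $1,467.75 → $0.00
Total interest: $543.64 + $543.64 + $543.64 + $543.64 + $369.67 + $193.79 + $15.97 = $2,753.99

$2,753.99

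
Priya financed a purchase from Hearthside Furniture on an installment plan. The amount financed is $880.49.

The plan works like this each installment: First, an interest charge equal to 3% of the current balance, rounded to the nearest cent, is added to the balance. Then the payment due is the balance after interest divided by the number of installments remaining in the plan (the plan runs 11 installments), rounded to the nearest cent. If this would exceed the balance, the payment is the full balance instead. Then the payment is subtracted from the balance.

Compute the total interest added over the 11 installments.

$175.46

Installment 1: $880.49 +$26.41 interest = $906.90; pay $82.45 → $824.45
Installment 2: $824.45 +$24.73 interest = $849.18; pay $84.92 → $764.26
Installment 3: $764.26 +$22.93 interest = $787.19; pay $87.47 → $699.72
Installment 4: $699.72 +$20.99 interest = $720.71; pay $90.09 → $630.62
Installment 5: $630.62 +$18.92 interest = $649.54; pay $92.79 → $556.75
Installment 6: $556.75 +$16.70 interest = $573.45; pay $95.58 → $477.87
Installment 7: $477.87 +$14.34 interest = $492.21; pay $98.44 → $393.77
Installment 8: $393.77 +$11.81 interest = $405.58; pay $101.40 → $304.18
Installment 9: $304.18 +$9.13 interest = $313.31; pay $104.44 → $208.87
Installment 10: $208.87 +$6.27 interest = $215.14; pay $107.57 → $107.57
Installment 11: $107.57 +$3.23 interest = $110.80; pay $110.80 → $0.00
Total interest: $26.41 + $24.73 + $22.93 + $20.99 + $18.92 + $16.70 + $14.34 + $11.81 + $9.13 + $6.27 + $3.23 = $175.46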